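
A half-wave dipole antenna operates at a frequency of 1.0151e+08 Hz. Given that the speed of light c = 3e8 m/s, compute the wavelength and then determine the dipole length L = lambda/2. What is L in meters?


lambda = c / f = 3.0000e+08 / 1.0151e+08 = 2.955374 m
L = lambda / 2 = 2.955374 / 2 = 1.478 m

1.478 m


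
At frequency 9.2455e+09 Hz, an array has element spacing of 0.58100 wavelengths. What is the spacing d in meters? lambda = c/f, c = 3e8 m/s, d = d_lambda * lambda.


lambda = c / f = 3.0000e+08 / 9.2455e+09 = 0.03244822 m
d = 0.58100 * 0.03244822 = 0.01885 m

0.01885 m


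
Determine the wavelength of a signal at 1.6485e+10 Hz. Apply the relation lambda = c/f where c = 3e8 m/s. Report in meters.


lambda = c / f = 3.0000e+08 / 1.6485e+10 = 0.01820 m

0.01820 m


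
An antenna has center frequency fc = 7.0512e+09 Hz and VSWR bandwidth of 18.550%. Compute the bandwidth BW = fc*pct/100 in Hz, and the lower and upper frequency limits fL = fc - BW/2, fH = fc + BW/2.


BW = 7.0512e+09 * 18.550/100 = 1.307998e+09 Hz
fL = 7.0512e+09 - 1.307998e+09/2 = 6.397e+09 Hz
fH = 7.0512e+09 + 1.307998e+09/2 = 7.705e+09 Hz

BW=1.308e+09 Hz, fL=6.397e+09 Hz, fH=7.705e+09 Hz


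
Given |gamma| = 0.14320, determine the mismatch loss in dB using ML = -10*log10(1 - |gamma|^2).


ML = -10 * log10(1 - 0.14320^2) = -10 * log10(0.97949376) = 0.08998 dB

0.08998 dB


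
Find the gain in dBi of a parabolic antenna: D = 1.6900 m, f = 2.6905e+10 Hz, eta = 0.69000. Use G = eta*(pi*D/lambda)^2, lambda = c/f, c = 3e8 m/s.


lambda = c / f = 3.0000e+08 / 2.6905e+10 = 0.01115034 m
G_linear = 0.69000 * (pi * 1.6900 / 0.01115034)^2 = 156439.4
G_dBi = 10 * log10(156439.4) = 51.94 dBi

51.94 dBi


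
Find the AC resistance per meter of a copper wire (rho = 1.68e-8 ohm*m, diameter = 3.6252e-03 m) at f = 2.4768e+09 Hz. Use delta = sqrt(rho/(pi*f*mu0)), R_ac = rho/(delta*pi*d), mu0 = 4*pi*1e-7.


delta = sqrt(1.68e-8 / (pi * 2.4768e+09 * 4*pi*1e-7)) = 1.310778e-06 m
R_ac = 1.68e-8 / (1.310778e-06 * pi * 3.6252e-03) = 1.125 ohm/m

1.125 ohm/m


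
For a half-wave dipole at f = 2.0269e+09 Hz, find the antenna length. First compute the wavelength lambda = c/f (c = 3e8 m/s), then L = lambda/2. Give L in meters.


lambda = c / f = 3.0000e+08 / 2.0269e+09 = 0.1480093 m
L = lambda / 2 = 0.1480093 / 2 = 0.07400 m

0.07400 m


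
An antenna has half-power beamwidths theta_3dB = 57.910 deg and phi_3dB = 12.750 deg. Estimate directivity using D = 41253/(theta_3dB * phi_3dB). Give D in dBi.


D_linear = 41253 / (57.910 * 12.750) = 55.87169
D_dBi = 10 * log10(55.87169) = 17.47 dBi

17.47 dBi


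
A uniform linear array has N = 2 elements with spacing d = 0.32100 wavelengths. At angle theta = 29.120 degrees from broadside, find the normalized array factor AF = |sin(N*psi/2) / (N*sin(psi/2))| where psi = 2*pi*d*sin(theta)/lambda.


psi = 2*pi*0.32100*sin(29.120 deg) = 0.9815061 rad
AF = |sin(2*0.9815061/2) / (2*sin(0.9815061/2))| = 0.8820

0.8820


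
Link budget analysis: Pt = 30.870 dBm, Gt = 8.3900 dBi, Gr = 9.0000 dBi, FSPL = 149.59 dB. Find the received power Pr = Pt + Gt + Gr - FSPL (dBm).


Pr = 30.870 + 8.3900 + 9.0000 - 149.59 = -101.33 dBm

-101.33 dBm


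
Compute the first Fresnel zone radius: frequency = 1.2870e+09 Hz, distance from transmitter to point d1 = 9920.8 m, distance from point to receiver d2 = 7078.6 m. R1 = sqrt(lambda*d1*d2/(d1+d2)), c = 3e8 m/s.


lambda = c / f = 3.0000e+08 / 1.2870e+09 = 0.2331002 m
R1 = sqrt(0.2331002 * 9920.8 * 7078.6 / (9920.8 + 7078.6)) = 31.03 m

31.03 m


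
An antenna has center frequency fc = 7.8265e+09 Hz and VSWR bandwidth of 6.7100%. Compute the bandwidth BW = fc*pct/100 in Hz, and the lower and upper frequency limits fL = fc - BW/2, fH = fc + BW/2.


BW = 7.8265e+09 * 6.7100/100 = 5.251582e+08 Hz
fL = 7.8265e+09 - 5.251582e+08/2 = 7.564e+09 Hz
fH = 7.8265e+09 + 5.251582e+08/2 = 8.089e+09 Hz

BW=5.252e+08 Hz, fL=7.564e+09 Hz, fH=8.089e+09 Hz


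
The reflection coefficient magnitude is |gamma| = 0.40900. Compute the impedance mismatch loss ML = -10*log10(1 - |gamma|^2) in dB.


ML = -10 * log10(1 - 0.40900^2) = -10 * log10(0.832719) = 0.7950 dB

0.7950 dB


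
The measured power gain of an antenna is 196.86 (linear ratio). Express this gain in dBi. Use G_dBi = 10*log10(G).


G_dBi = 10 * log10(196.86) = 22.94 dBi

22.94 dBi


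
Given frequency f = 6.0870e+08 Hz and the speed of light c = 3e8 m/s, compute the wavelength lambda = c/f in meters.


lambda = c / f = 3.0000e+08 / 6.0870e+08 = 0.4929 m

0.4929 m


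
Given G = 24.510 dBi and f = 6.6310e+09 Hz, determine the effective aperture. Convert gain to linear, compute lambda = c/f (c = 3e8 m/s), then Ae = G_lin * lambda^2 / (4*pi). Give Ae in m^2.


lambda = c / f = 3.0000e+08 / 6.6310e+09 = 0.04524204 m
G_linear = 10^(24.510/10) = 282.4880
Ae = G_linear * lambda^2 / (4*pi) = 282.4880 * 0.04524204^2 / (4*pi) = 0.04601 m^2

0.04601 m^2


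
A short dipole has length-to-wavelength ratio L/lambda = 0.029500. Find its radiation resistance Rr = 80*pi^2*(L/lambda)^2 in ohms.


Rr = 80 * pi^2 * (0.029500)^2 = 80 * 9.869604 * 8.702500e-04 = 0.6871 ohm

0.6871 ohm


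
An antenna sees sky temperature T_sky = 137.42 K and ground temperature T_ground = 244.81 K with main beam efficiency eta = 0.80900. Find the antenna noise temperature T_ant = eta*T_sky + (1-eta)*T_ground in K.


T_ant = 0.80900 * 137.42 + (1 - 0.80900) * 244.81 = 157.9 K

157.9 K


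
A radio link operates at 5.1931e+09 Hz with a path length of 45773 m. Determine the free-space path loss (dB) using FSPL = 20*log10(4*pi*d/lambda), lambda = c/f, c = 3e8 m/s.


lambda = c / f = 3.0000e+08 / 5.1931e+09 = 0.05776896 m
FSPL = 20 * log10(4*pi*45773/0.05776896) = 140.0 dB

140.0 dB


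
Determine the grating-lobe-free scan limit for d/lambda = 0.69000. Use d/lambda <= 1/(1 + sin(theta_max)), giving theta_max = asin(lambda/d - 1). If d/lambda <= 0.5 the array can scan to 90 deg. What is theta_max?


lambda/d - 1 = 1/0.69000 - 1 = 0.4492754
theta_max = asin(0.4492754) = 26.70 deg

26.70 deg


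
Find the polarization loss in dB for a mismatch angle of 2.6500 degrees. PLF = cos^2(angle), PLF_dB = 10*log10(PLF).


PLF_linear = cos^2(2.6500 deg) = 0.9978623
PLF_dB = 10 * log10(0.9978623) = -9.294e-03 dB

-9.294e-03 dB


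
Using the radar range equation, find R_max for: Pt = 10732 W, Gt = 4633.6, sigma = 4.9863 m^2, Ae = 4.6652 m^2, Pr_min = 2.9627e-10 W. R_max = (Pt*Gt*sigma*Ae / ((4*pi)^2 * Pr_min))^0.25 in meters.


R^4 = 10732*4633.6*4.9863*4.6652 / ((4*pi)^2 * 2.9627e-10) = 2.472524e+16
R_max = 2.472524e+16^0.25 = 12540 m

12540 m


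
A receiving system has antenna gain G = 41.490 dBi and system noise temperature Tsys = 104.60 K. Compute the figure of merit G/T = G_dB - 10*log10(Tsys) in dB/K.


G/T = 41.490 - 10*log10(104.60) = 41.490 - 20.19532 = 21.29 dB/K

21.29 dB/K


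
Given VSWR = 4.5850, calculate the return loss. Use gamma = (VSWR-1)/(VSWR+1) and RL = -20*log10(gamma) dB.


gamma = (4.5850 - 1) / (4.5850 + 1) = 0.6418979
RL = -20 * log10(0.6418979) = 3.851 dB

3.851 dB


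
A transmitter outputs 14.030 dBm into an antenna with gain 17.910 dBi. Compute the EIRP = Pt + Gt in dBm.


EIRP = Pt + Gt = 14.030 + 17.910 = 31.94 dBm

31.94 dBm


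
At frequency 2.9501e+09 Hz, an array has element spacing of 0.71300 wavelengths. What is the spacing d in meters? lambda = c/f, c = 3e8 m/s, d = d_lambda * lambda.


lambda = c / f = 3.0000e+08 / 2.9501e+09 = 0.1016915 m
d = 0.71300 * 0.1016915 = 0.07251 m

0.07251 m


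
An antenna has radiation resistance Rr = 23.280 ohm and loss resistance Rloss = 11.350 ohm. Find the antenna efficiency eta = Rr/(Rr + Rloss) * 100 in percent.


eta = 23.280 / (23.280 + 11.350) * 100 = 67.22%

67.22%


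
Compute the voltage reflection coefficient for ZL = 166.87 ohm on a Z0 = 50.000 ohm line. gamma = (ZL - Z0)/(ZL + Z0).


gamma = (166.87 - 50.000) / (166.87 + 50.000) = 0.5389

0.5389


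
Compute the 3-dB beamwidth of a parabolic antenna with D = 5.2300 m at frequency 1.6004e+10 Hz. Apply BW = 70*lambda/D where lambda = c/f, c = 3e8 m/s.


lambda = c / f = 3.0000e+08 / 1.6004e+10 = 0.01874531 m
BW = 70 * 0.01874531 / 5.2300 = 0.2509 deg

0.2509 deg


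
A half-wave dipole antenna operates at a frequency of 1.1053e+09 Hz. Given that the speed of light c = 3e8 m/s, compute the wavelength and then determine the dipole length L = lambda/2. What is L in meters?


lambda = c / f = 3.0000e+08 / 1.1053e+09 = 0.2714195 m
L = lambda / 2 = 0.2714195 / 2 = 0.1357 m

0.1357 m


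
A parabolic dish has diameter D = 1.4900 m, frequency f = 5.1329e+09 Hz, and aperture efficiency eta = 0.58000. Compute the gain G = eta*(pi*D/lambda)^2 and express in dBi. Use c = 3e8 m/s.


lambda = c / f = 3.0000e+08 / 5.1329e+09 = 0.05844649 m
G_linear = 0.58000 * (pi * 1.4900 / 0.05844649)^2 = 3720.347
G_dBi = 10 * log10(3720.347) = 35.71 dBi

35.71 dBi


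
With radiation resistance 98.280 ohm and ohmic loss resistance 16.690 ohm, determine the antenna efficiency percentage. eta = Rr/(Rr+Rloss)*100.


eta = 98.280 / (98.280 + 16.690) * 100 = 85.48%

85.48%


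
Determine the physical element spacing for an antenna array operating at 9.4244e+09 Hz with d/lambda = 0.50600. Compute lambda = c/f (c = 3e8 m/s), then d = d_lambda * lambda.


lambda = c / f = 3.0000e+08 / 9.4244e+09 = 0.03183227 m
d = 0.50600 * 0.03183227 = 0.01611 m

0.01611 m


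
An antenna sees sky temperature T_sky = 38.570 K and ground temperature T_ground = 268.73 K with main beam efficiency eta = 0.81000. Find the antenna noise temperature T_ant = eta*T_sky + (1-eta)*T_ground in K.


T_ant = 0.81000 * 38.570 + (1 - 0.81000) * 268.73 = 82.30 K

82.30 K


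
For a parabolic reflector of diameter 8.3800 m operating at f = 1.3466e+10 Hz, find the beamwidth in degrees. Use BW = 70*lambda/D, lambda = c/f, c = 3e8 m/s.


lambda = c / f = 3.0000e+08 / 1.3466e+10 = 0.02227833 m
BW = 70 * 0.02227833 / 8.3800 = 0.1861 deg

0.1861 deg


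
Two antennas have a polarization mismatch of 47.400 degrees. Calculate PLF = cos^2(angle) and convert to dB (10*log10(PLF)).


PLF_linear = cos^2(47.400 deg) = 0.4581611
PLF_dB = 10 * log10(0.4581611) = -3.390 dB

-3.390 dB


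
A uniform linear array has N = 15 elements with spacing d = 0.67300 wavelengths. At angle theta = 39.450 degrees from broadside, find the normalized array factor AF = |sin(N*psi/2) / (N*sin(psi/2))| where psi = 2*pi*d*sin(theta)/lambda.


psi = 2*pi*0.67300*sin(39.450 deg) = 2.686862 rad
AF = |sin(15*2.686862/2) / (15*sin(2.686862/2))| = 0.06597

0.06597


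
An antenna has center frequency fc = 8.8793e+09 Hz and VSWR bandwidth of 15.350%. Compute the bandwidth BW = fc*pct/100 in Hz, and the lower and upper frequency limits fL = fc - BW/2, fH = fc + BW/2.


BW = 8.8793e+09 * 15.350/100 = 1.362973e+09 Hz
fL = 8.8793e+09 - 1.362973e+09/2 = 8.198e+09 Hz
fH = 8.8793e+09 + 1.362973e+09/2 = 9.561e+09 Hz

BW=1.363e+09 Hz, fL=8.198e+09 Hz, fH=9.561e+09 Hz


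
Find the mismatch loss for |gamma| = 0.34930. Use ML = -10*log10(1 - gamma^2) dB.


ML = -10 * log10(1 - 0.34930^2) = -10 * log10(0.87798951) = 0.5651 dB

0.5651 dB


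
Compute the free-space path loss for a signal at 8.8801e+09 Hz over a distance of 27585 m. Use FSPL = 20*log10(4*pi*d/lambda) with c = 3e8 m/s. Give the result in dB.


lambda = c / f = 3.0000e+08 / 8.8801e+09 = 0.03378340 m
FSPL = 20 * log10(4*pi*27585/0.03378340) = 140.2 dB

140.2 dB


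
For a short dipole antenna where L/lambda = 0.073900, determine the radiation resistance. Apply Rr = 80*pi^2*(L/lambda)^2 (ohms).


Rr = 80 * pi^2 * (0.073900)^2 = 80 * 9.869604 * 5.461210e-03 = 4.312 ohm

4.312 ohm


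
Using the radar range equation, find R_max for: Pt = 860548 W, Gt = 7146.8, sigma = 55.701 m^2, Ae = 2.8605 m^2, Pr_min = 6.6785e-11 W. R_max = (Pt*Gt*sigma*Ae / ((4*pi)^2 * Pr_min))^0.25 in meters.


R^4 = 860548*7146.8*55.701*2.8605 / ((4*pi)^2 * 6.6785e-11) = 9.291654e+19
R_max = 9.291654e+19^0.25 = 98180 m

98180 m


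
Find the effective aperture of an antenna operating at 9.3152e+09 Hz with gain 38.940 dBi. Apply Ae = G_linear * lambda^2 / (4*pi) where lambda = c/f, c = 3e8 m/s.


lambda = c / f = 3.0000e+08 / 9.3152e+09 = 0.03220543 m
G_linear = 10^(38.940/10) = 7834.296
Ae = G_linear * lambda^2 / (4*pi) = 7834.296 * 0.03220543^2 / (4*pi) = 0.6466 m^2

0.6466 m^2


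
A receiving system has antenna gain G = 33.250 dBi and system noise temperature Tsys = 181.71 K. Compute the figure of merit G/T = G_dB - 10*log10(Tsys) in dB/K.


G/T = 33.250 - 10*log10(181.71) = 33.250 - 22.59379 = 10.66 dB/K

10.66 dB/K


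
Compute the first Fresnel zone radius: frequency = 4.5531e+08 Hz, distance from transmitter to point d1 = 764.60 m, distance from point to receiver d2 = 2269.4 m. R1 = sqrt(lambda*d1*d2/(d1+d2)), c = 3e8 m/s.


lambda = c / f = 3.0000e+08 / 4.5531e+08 = 0.6588917 m
R1 = sqrt(0.6588917 * 764.60 * 2269.4 / (764.60 + 2269.4)) = 19.41 m

19.41 m


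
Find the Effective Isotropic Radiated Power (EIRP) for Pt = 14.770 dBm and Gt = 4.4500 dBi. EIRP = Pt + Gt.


EIRP = Pt + Gt = 14.770 + 4.4500 = 19.22 dBm

19.22 dBm


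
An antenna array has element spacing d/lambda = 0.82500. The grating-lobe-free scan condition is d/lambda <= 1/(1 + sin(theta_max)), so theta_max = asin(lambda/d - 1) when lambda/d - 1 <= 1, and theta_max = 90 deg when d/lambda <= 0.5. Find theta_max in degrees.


lambda/d - 1 = 1/0.82500 - 1 = 0.2121212
theta_max = asin(0.2121212) = 12.25 deg

12.25 deg


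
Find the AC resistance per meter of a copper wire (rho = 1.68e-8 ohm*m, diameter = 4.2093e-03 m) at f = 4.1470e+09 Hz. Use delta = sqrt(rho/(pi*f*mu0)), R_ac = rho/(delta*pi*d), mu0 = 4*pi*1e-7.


delta = sqrt(1.68e-8 / (pi * 4.1470e+09 * 4*pi*1e-7)) = 1.012996e-06 m
R_ac = 1.68e-8 / (1.012996e-06 * pi * 4.2093e-03) = 1.254 ohm/m

1.254 ohm/m


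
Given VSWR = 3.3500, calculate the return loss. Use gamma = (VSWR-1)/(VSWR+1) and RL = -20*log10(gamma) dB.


gamma = (3.3500 - 1) / (3.3500 + 1) = 0.5402299
RL = -20 * log10(0.5402299) = 5.348 dB

5.348 dB


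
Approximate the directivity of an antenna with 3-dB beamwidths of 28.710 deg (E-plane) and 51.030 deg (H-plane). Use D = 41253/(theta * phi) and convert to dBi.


D_linear = 41253 / (28.710 * 51.030) = 28.15767
D_dBi = 10 * log10(28.15767) = 14.50 dBi

14.50 dBi


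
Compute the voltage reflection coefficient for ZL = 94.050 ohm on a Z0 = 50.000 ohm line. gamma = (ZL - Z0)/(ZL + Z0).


gamma = (94.050 - 50.000) / (94.050 + 50.000) = 0.3058

0.3058


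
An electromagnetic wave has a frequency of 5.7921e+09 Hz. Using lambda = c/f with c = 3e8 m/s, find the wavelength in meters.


lambda = c / f = 3.0000e+08 / 5.7921e+09 = 0.05179 m

0.05179 m


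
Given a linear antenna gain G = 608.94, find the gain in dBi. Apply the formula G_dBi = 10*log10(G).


G_dBi = 10 * log10(608.94) = 27.85 dBi

27.85 dBi


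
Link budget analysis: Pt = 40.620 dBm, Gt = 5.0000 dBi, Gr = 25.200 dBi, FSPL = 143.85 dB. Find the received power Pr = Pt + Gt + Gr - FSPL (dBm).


Pr = 40.620 + 5.0000 + 25.200 - 143.85 = -73.03 dBm

-73.03 dBm


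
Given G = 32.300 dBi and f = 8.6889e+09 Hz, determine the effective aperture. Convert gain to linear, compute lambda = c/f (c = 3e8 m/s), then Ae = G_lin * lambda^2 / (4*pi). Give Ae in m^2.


lambda = c / f = 3.0000e+08 / 8.6889e+09 = 0.03452681 m
G_linear = 10^(32.300/10) = 1698.244
Ae = G_linear * lambda^2 / (4*pi) = 1698.244 * 0.03452681^2 / (4*pi) = 0.1611 m^2

0.1611 m^2


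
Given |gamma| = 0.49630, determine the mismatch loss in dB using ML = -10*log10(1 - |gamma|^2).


ML = -10 * log10(1 - 0.49630^2) = -10 * log10(0.75368631) = 1.228 dB

1.228 dB


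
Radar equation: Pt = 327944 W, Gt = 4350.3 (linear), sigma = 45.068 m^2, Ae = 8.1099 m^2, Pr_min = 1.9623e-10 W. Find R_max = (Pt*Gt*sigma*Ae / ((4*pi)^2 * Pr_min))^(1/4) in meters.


R^4 = 327944*4350.3*45.068*8.1099 / ((4*pi)^2 * 1.9623e-10) = 1.682742e+19
R_max = 1.682742e+19^0.25 = 64048 m

64048 m


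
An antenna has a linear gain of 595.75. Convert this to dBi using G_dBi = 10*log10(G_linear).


G_dBi = 10 * log10(595.75) = 27.75 dBi

27.75 dBi


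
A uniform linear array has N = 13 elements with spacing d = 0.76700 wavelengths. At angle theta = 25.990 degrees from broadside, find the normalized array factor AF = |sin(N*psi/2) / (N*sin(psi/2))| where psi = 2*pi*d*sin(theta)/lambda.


psi = 2*pi*0.76700*sin(25.990 deg) = 2.111844 rad
AF = |sin(13*2.111844/2) / (13*sin(2.111844/2))| = 0.08105

0.08105


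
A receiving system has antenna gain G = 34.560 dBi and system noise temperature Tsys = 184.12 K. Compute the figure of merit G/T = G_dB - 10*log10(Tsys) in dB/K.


G/T = 34.560 - 10*log10(184.12) = 34.560 - 22.65101 = 11.91 dB/K

11.91 dB/K


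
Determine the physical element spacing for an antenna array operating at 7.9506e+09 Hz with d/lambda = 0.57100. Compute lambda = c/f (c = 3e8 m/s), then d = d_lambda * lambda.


lambda = c / f = 3.0000e+08 / 7.9506e+09 = 0.03773300 m
d = 0.57100 * 0.03773300 = 0.02155 m

0.02155 m


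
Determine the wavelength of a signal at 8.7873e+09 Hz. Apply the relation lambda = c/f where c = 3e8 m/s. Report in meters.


lambda = c / f = 3.0000e+08 / 8.7873e+09 = 0.03414 m

0.03414 m


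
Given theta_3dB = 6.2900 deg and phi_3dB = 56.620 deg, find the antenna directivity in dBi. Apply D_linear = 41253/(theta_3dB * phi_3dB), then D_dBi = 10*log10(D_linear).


D_linear = 41253 / (6.2900 * 56.620) = 115.8337
D_dBi = 10 * log10(115.8337) = 20.64 dBi

20.64 dBi


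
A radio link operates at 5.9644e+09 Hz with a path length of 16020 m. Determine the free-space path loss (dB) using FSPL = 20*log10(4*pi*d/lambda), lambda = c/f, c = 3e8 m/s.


lambda = c / f = 3.0000e+08 / 5.9644e+09 = 0.05029844 m
FSPL = 20 * log10(4*pi*16020/0.05029844) = 132.0 dB

132.0 dB


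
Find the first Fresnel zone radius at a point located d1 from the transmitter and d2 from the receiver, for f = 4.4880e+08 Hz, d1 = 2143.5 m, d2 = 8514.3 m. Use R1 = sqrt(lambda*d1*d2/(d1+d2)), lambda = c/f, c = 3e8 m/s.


lambda = c / f = 3.0000e+08 / 4.4880e+08 = 0.6684492 m
R1 = sqrt(0.6684492 * 2143.5 * 8514.3 / (2143.5 + 8514.3)) = 33.83 m

33.83 m


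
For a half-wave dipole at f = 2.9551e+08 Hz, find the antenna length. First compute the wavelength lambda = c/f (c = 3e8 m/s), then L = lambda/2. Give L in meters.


lambda = c / f = 3.0000e+08 / 2.9551e+08 = 1.015194 m
L = lambda / 2 = 1.015194 / 2 = 0.5076 m

0.5076 m


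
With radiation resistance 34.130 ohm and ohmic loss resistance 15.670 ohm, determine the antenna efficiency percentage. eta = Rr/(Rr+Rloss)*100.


eta = 34.130 / (34.130 + 15.670) * 100 = 68.53%

68.53%


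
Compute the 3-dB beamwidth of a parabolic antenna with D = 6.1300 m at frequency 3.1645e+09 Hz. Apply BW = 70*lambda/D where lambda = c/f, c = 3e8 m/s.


lambda = c / f = 3.0000e+08 / 3.1645e+09 = 0.09480171 m
BW = 70 * 0.09480171 / 6.1300 = 1.083 deg

1.083 deg


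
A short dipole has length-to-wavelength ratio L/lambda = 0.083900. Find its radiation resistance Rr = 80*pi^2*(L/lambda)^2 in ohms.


Rr = 80 * pi^2 * (0.083900)^2 = 80 * 9.869604 * 7.039210e-03 = 5.558 ohm

5.558 ohm


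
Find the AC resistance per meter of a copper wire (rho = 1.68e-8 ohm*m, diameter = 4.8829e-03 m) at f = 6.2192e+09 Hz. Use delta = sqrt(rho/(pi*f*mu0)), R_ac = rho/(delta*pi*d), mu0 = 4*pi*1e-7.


delta = sqrt(1.68e-8 / (pi * 6.2192e+09 * 4*pi*1e-7)) = 8.271943e-07 m
R_ac = 1.68e-8 / (8.271943e-07 * pi * 4.8829e-03) = 1.324 ohm/m

1.324 ohm/m


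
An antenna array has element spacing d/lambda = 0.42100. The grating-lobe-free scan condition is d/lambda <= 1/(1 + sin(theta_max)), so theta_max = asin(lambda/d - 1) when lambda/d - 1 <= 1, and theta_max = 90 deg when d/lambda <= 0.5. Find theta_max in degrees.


lambda/d - 1 = 1/0.42100 - 1 = 1.375297 >= 1
d/lambda <= 0.5, so the array can scan to endfire without grating lobes: theta_max = 90 deg

90 deg


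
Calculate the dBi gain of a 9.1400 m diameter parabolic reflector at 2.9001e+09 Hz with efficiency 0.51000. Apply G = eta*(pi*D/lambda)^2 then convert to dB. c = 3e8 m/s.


lambda = c / f = 3.0000e+08 / 2.9001e+09 = 0.1034447 m
G_linear = 0.51000 * (pi * 9.1400 / 0.1034447)^2 = 39295.77
G_dBi = 10 * log10(39295.77) = 45.94 dBi

45.94 dBi


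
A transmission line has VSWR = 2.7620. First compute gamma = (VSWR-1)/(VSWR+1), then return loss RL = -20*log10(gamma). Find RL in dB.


gamma = (2.7620 - 1) / (2.7620 + 1) = 0.4683679
RL = -20 * log10(0.4683679) = 6.588 dB

6.588 dB


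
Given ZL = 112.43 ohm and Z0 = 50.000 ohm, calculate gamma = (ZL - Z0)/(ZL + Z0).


gamma = (112.43 - 50.000) / (112.43 + 50.000) = 0.3844

0.3844


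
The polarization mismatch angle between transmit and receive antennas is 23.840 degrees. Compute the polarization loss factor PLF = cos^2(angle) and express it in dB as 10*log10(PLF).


PLF_linear = cos^2(23.840 deg) = 0.8366353
PLF_dB = 10 * log10(0.8366353) = -0.7746 dB

-0.7746 dB


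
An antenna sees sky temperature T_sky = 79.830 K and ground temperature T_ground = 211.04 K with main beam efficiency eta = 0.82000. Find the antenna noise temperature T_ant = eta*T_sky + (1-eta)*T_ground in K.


T_ant = 0.82000 * 79.830 + (1 - 0.82000) * 211.04 = 103.4 K

103.4 K


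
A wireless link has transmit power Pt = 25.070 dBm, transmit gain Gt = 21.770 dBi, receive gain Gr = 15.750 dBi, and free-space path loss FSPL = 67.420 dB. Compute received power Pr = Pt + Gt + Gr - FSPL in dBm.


Pr = 25.070 + 21.770 + 15.750 - 67.420 = -4.83 dBm

-4.83 dBm


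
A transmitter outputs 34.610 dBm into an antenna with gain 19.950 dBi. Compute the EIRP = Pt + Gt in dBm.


EIRP = Pt + Gt = 34.610 + 19.950 = 54.56 dBm

54.56 dBm


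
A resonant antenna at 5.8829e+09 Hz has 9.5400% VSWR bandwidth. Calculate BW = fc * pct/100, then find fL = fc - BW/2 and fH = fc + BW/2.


BW = 5.8829e+09 * 9.5400/100 = 5.612287e+08 Hz
fL = 5.8829e+09 - 5.612287e+08/2 = 5.602e+09 Hz
fH = 5.8829e+09 + 5.612287e+08/2 = 6.164e+09 Hz

BW=5.612e+08 Hz, fL=5.602e+09 Hz, fH=6.164e+09 Hz


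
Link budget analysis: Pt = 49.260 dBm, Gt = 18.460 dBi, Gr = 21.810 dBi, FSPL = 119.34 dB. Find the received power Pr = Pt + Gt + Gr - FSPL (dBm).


Pr = 49.260 + 18.460 + 21.810 - 119.34 = -29.81 dBm

-29.81 dBm


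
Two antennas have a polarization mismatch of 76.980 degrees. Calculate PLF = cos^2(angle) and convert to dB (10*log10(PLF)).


PLF_linear = cos^2(76.980 deg) = 0.05075611
PLF_dB = 10 * log10(0.05075611) = -12.95 dB

-12.95 dB


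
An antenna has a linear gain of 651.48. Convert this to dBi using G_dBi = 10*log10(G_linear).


G_dBi = 10 * log10(651.48) = 28.14 dBi

28.14 dBi


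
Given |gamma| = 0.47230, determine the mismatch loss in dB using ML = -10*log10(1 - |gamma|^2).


ML = -10 * log10(1 - 0.47230^2) = -10 * log10(0.77693271) = 1.096 dB

1.096 dB


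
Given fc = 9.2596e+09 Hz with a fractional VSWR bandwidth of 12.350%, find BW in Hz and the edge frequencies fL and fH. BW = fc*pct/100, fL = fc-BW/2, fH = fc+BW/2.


BW = 9.2596e+09 * 12.350/100 = 1.143561e+09 Hz
fL = 9.2596e+09 - 1.143561e+09/2 = 8.688e+09 Hz
fH = 9.2596e+09 + 1.143561e+09/2 = 9.831e+09 Hz

BW=1.144e+09 Hz, fL=8.688e+09 Hz, fH=9.831e+09 Hz


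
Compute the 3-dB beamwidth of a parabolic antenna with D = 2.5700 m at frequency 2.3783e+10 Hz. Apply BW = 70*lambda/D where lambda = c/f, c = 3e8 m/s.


lambda = c / f = 3.0000e+08 / 2.3783e+10 = 0.01261405 m
BW = 70 * 0.01261405 / 2.5700 = 0.3436 deg

0.3436 deg


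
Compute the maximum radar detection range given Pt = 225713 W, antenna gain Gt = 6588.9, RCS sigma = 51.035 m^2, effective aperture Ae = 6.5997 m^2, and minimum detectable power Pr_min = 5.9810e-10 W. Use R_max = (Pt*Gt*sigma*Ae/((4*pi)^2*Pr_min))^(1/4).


R^4 = 225713*6588.9*51.035*6.5997 / ((4*pi)^2 * 5.9810e-10) = 5.303570e+18
R_max = 5.303570e+18^0.25 = 47989 m

47989 m


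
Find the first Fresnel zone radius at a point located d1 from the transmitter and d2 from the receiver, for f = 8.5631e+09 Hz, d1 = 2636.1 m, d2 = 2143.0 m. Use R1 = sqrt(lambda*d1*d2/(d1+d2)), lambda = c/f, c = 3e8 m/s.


lambda = c / f = 3.0000e+08 / 8.5631e+09 = 0.03503404 m
R1 = sqrt(0.03503404 * 2636.1 * 2143.0 / (2636.1 + 2143.0)) = 6.435 m

6.435 m


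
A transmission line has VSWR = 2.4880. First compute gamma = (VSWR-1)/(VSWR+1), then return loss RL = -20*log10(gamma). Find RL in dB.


gamma = (2.4880 - 1) / (2.4880 + 1) = 0.4266055
RL = -20 * log10(0.4266055) = 7.399 dB

7.399 dB


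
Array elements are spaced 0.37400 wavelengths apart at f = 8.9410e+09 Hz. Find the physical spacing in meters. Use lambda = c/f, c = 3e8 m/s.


lambda = c / f = 3.0000e+08 / 8.9410e+09 = 0.03355329 m
d = 0.37400 * 0.03355329 = 0.01255 m

0.01255 m


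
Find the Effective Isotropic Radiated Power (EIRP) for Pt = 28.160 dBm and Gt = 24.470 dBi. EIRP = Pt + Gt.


EIRP = Pt + Gt = 28.160 + 24.470 = 52.63 dBm

52.63 dBm


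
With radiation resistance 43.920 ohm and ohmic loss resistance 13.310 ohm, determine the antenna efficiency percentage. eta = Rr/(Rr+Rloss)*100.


eta = 43.920 / (43.920 + 13.310) * 100 = 76.74%

76.74%


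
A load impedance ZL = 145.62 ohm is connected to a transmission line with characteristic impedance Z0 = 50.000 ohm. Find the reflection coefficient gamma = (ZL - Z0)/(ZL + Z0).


gamma = (145.62 - 50.000) / (145.62 + 50.000) = 0.4888

0.4888


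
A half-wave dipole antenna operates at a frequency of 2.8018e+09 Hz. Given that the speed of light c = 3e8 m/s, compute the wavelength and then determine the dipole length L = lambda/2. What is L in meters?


lambda = c / f = 3.0000e+08 / 2.8018e+09 = 0.1070740 m
L = lambda / 2 = 0.1070740 / 2 = 0.05354 m

0.05354 m


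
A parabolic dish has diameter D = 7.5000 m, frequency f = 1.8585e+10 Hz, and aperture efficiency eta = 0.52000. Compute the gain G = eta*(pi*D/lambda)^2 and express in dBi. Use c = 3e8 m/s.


lambda = c / f = 3.0000e+08 / 1.8585e+10 = 0.01614205 m
G_linear = 0.52000 * (pi * 7.5000 / 0.01614205)^2 = 1.107920e+06
G_dBi = 10 * log10(1.107920e+06) = 60.45 dBi

60.45 dBi


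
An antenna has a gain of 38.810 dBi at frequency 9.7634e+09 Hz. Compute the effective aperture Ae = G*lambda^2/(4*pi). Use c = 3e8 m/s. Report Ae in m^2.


lambda = c / f = 3.0000e+08 / 9.7634e+09 = 0.03072700 m
G_linear = 10^(38.810/10) = 7603.263
Ae = G_linear * lambda^2 / (4*pi) = 7603.263 * 0.03072700^2 / (4*pi) = 0.5713 m^2

0.5713 m^2


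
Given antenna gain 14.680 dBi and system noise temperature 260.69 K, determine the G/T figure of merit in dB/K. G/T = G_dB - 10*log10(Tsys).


G/T = 14.680 - 10*log10(260.69) = 14.680 - 24.16124 = -9.481 dB/K

-9.481 dB/K


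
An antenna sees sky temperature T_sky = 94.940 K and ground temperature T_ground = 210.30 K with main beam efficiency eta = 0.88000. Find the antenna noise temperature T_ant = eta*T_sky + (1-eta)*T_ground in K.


T_ant = 0.88000 * 94.940 + (1 - 0.88000) * 210.30 = 108.8 K

108.8 K


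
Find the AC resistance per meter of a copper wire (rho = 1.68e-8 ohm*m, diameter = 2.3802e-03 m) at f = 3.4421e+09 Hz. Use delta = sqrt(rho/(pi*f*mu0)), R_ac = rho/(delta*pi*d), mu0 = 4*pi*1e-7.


delta = sqrt(1.68e-8 / (pi * 3.4421e+09 * 4*pi*1e-7)) = 1.111893e-06 m
R_ac = 1.68e-8 / (1.111893e-06 * pi * 2.3802e-03) = 2.021 ohm/m

2.021 ohm/m


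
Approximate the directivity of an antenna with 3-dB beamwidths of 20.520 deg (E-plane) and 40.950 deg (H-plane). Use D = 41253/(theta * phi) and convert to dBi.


D_linear = 41253 / (20.520 * 40.950) = 49.09353
D_dBi = 10 * log10(49.09353) = 16.91 dBi

16.91 dBi


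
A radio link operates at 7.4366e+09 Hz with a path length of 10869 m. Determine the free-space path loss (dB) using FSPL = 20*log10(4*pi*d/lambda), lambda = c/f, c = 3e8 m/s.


lambda = c / f = 3.0000e+08 / 7.4366e+09 = 0.04034102 m
FSPL = 20 * log10(4*pi*10869/0.04034102) = 130.6 dB

130.6 dB


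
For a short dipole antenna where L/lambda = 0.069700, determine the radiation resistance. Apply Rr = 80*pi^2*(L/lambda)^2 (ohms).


Rr = 80 * pi^2 * (0.069700)^2 = 80 * 9.869604 * 4.858090e-03 = 3.836 ohm

3.836 ohm


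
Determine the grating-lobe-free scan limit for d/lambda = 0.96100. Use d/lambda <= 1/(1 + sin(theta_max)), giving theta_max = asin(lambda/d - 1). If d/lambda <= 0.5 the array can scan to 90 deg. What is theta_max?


lambda/d - 1 = 1/0.96100 - 1 = 0.04058273
theta_max = asin(0.04058273) = 2.326 deg

2.326 deg


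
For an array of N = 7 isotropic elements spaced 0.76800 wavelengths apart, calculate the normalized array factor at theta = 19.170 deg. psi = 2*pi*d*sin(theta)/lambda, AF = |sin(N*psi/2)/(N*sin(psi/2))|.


psi = 2*pi*0.76800*sin(19.170 deg) = 1.584555 rad
AF = |sin(7*1.584555/2) / (7*sin(1.584555/2))| = 0.1349

0.1349


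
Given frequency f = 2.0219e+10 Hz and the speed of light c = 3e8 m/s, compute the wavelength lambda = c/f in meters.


lambda = c / f = 3.0000e+08 / 2.0219e+10 = 0.01484 m

0.01484 m


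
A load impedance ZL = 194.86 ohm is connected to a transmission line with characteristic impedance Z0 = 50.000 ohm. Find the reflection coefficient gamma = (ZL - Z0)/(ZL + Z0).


gamma = (194.86 - 50.000) / (194.86 + 50.000) = 0.5916

0.5916


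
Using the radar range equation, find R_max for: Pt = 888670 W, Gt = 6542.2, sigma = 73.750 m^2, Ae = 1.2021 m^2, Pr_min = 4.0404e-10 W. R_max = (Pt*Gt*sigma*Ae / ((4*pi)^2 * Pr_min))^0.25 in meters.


R^4 = 888670*6542.2*73.750*1.2021 / ((4*pi)^2 * 4.0404e-10) = 8.078354e+18
R_max = 8.078354e+18^0.25 = 53313 m

53313 m


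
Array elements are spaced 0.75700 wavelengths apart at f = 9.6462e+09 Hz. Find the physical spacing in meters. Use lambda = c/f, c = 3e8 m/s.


lambda = c / f = 3.0000e+08 / 9.6462e+09 = 0.03110033 m
d = 0.75700 * 0.03110033 = 0.02354 m

0.02354 m


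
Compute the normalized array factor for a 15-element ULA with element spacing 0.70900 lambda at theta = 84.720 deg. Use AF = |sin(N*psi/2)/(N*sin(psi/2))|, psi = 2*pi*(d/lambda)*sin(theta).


psi = 2*pi*0.70900*sin(84.720 deg) = 4.435876 rad
AF = |sin(15*4.435876/2) / (15*sin(4.435876/2))| = 0.08025

0.08025


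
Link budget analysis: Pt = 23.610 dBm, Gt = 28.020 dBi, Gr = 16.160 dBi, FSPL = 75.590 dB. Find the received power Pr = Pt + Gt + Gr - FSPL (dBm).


Pr = 23.610 + 28.020 + 16.160 - 75.590 = -7.80 dBm

-7.80 dBm


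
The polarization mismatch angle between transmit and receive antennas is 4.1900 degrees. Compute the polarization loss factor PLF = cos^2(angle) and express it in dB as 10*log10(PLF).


PLF_linear = cos^2(4.1900 deg) = 0.9946616
PLF_dB = 10 * log10(0.9946616) = -0.02325 dB

-0.02325 dB


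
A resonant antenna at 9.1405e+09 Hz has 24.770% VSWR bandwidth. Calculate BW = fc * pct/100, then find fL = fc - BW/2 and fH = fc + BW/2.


BW = 9.1405e+09 * 24.770/100 = 2.264102e+09 Hz
fL = 9.1405e+09 - 2.264102e+09/2 = 8.008e+09 Hz
fH = 9.1405e+09 + 2.264102e+09/2 = 1.027e+10 Hz

BW=2.264e+09 Hz, fL=8.008e+09 Hz, fH=1.027e+10 Hz


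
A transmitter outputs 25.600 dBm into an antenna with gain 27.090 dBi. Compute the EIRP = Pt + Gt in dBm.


EIRP = Pt + Gt = 25.600 + 27.090 = 52.69 dBm

52.69 dBm


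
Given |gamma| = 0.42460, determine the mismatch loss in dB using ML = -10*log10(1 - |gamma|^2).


ML = -10 * log10(1 - 0.42460^2) = -10 * log10(0.81971484) = 0.8634 dB

0.8634 dB


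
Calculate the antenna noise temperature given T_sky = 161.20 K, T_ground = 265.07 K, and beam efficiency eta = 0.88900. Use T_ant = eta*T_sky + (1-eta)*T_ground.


T_ant = 0.88900 * 161.20 + (1 - 0.88900) * 265.07 = 172.7 K

172.7 K


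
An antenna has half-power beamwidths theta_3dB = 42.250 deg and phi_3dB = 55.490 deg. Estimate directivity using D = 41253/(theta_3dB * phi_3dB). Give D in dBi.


D_linear = 41253 / (42.250 * 55.490) = 17.59601
D_dBi = 10 * log10(17.59601) = 12.45 dBi

12.45 dBi


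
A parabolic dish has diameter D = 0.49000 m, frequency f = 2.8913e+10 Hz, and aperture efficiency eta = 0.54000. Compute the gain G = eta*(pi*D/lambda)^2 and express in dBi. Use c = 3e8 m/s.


lambda = c / f = 3.0000e+08 / 2.8913e+10 = 0.01037596 m
G_linear = 0.54000 * (pi * 0.49000 / 0.01037596)^2 = 11885.82
G_dBi = 10 * log10(11885.82) = 40.75 dBi

40.75 dBi


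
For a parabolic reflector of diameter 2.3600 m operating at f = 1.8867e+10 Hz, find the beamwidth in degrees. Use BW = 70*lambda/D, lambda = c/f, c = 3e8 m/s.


lambda = c / f = 3.0000e+08 / 1.8867e+10 = 0.01590078 m
BW = 70 * 0.01590078 / 2.3600 = 0.4716 deg

0.4716 deg


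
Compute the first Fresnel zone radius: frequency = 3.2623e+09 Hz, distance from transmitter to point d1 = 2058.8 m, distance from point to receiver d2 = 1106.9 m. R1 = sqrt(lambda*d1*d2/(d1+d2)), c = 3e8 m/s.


lambda = c / f = 3.0000e+08 / 3.2623e+09 = 0.09195966 m
R1 = sqrt(0.09195966 * 2058.8 * 1106.9 / (2058.8 + 1106.9)) = 8.136 m

8.136 m


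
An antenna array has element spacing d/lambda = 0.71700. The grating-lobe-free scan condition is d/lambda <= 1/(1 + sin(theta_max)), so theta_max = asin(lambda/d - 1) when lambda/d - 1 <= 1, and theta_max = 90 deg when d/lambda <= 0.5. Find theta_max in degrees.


lambda/d - 1 = 1/0.71700 - 1 = 0.3947001
theta_max = asin(0.3947001) = 23.25 deg

23.25 deg


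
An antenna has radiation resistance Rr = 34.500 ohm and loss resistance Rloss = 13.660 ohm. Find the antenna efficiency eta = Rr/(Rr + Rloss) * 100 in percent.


eta = 34.500 / (34.500 + 13.660) * 100 = 71.64%

71.64%


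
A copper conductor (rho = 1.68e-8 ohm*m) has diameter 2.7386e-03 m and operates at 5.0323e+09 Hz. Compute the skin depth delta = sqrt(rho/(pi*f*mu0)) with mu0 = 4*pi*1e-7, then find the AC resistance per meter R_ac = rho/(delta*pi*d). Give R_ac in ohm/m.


delta = sqrt(1.68e-8 / (pi * 5.0323e+09 * 4*pi*1e-7)) = 9.195842e-07 m
R_ac = 1.68e-8 / (9.195842e-07 * pi * 2.7386e-03) = 2.123 ohm/m

2.123 ohm/m


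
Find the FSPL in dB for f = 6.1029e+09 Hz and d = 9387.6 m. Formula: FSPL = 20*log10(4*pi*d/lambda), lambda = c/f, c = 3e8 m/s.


lambda = c / f = 3.0000e+08 / 6.1029e+09 = 0.04915696 m
FSPL = 20 * log10(4*pi*9387.6/0.04915696) = 127.6 dB

127.6 dB


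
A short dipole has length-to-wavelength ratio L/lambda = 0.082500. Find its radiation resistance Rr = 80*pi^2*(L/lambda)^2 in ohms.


Rr = 80 * pi^2 * (0.082500)^2 = 80 * 9.869604 * 6.806250e-03 = 5.374 ohm

5.374 ohm


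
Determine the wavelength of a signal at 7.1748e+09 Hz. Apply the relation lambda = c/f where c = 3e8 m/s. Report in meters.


lambda = c / f = 3.0000e+08 / 7.1748e+09 = 0.04181 m

0.04181 m


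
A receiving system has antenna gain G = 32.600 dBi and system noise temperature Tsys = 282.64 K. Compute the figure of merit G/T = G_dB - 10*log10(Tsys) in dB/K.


G/T = 32.600 - 10*log10(282.64) = 32.600 - 24.51234 = 8.088 dB/K

8.088 dB/K


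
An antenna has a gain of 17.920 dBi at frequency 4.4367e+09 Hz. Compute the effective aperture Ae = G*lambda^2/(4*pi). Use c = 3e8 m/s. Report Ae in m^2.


lambda = c / f = 3.0000e+08 / 4.4367e+09 = 0.06761782 m
G_linear = 10^(17.920/10) = 61.94411
Ae = G_linear * lambda^2 / (4*pi) = 61.94411 * 0.06761782^2 / (4*pi) = 0.02254 m^2

0.02254 m^2


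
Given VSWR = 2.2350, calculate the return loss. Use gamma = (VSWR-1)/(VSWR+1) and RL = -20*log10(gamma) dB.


gamma = (2.2350 - 1) / (2.2350 + 1) = 0.3817620
RL = -20 * log10(0.3817620) = 8.364 dB

8.364 dB


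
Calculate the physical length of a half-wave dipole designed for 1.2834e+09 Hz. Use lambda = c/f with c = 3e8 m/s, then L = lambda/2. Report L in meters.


lambda = c / f = 3.0000e+08 / 1.2834e+09 = 0.2337541 m
L = lambda / 2 = 0.2337541 / 2 = 0.1169 m

0.1169 m


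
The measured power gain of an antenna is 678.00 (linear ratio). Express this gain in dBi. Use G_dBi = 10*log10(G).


G_dBi = 10 * log10(678.00) = 28.31 dBi

28.31 dBi


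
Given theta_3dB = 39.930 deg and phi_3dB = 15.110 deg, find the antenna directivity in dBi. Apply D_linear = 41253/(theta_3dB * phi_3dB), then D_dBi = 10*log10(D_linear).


D_linear = 41253 / (39.930 * 15.110) = 68.37412
D_dBi = 10 * log10(68.37412) = 18.35 dBi

18.35 dBi


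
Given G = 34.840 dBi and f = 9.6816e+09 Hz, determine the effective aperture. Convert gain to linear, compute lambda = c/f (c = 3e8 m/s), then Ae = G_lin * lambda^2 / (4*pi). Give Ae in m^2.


lambda = c / f = 3.0000e+08 / 9.6816e+09 = 0.03098661 m
G_linear = 10^(34.840/10) = 3047.895
Ae = G_linear * lambda^2 / (4*pi) = 3047.895 * 0.03098661^2 / (4*pi) = 0.2329 m^2

0.2329 m^2


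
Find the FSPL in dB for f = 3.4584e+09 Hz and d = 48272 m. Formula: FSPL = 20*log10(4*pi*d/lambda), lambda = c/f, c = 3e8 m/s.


lambda = c / f = 3.0000e+08 / 3.4584e+09 = 0.08674532 m
FSPL = 20 * log10(4*pi*48272/0.08674532) = 136.9 dB

136.9 dB


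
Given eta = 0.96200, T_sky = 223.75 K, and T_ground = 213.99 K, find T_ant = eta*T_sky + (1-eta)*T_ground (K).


T_ant = 0.96200 * 223.75 + (1 - 0.96200) * 213.99 = 223.4 K

223.4 K


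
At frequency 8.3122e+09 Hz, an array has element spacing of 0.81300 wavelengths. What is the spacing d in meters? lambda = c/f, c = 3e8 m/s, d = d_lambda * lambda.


lambda = c / f = 3.0000e+08 / 8.3122e+09 = 0.03609153 m
d = 0.81300 * 0.03609153 = 0.02934 m

0.02934 m


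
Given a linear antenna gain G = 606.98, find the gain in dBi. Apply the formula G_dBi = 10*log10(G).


G_dBi = 10 * log10(606.98) = 27.83 dBi

27.83 dBi


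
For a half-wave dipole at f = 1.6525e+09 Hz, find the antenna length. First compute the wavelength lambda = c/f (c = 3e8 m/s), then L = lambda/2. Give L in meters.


lambda = c / f = 3.0000e+08 / 1.6525e+09 = 0.1815431 m
L = lambda / 2 = 0.1815431 / 2 = 0.09077 m

0.09077 m


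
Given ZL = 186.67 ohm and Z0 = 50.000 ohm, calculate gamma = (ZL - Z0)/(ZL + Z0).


gamma = (186.67 - 50.000) / (186.67 + 50.000) = 0.5775

0.5775


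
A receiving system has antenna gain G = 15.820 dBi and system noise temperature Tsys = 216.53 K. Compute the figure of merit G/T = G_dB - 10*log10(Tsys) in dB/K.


G/T = 15.820 - 10*log10(216.53) = 15.820 - 23.35518 = -7.535 dB/K

-7.535 dB/K


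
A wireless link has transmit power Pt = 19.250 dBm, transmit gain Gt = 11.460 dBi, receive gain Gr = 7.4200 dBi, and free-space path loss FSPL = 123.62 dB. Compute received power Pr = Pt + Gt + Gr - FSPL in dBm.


Pr = 19.250 + 11.460 + 7.4200 - 123.62 = -85.49 dBm

-85.49 dBm


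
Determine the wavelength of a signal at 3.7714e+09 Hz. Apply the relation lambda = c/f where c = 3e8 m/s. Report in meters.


lambda = c / f = 3.0000e+08 / 3.7714e+09 = 0.07955 m

0.07955 m


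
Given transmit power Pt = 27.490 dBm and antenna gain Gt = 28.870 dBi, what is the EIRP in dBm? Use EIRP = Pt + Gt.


EIRP = Pt + Gt = 27.490 + 28.870 = 56.36 dBm

56.36 dBm


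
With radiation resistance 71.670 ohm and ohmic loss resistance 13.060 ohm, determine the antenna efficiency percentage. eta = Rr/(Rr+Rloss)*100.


eta = 71.670 / (71.670 + 13.060) * 100 = 84.59%

84.59%


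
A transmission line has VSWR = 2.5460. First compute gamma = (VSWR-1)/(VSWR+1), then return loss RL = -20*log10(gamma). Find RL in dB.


gamma = (2.5460 - 1) / (2.5460 + 1) = 0.4359842
RL = -20 * log10(0.4359842) = 7.211 dB

7.211 dB


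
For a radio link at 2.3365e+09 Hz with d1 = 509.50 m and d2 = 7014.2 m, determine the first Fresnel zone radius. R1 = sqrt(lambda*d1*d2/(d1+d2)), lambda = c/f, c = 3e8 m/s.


lambda = c / f = 3.0000e+08 / 2.3365e+09 = 0.1283972 m
R1 = sqrt(0.1283972 * 509.50 * 7014.2 / (509.50 + 7014.2)) = 7.809 m

7.809 m


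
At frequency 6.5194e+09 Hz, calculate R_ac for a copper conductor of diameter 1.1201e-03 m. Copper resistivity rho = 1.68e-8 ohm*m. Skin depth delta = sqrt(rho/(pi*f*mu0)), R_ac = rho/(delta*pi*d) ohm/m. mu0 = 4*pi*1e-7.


delta = sqrt(1.68e-8 / (pi * 6.5194e+09 * 4*pi*1e-7)) = 8.079248e-07 m
R_ac = 1.68e-8 / (8.079248e-07 * pi * 1.1201e-03) = 5.909 ohm/m

5.909 ohm/m
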